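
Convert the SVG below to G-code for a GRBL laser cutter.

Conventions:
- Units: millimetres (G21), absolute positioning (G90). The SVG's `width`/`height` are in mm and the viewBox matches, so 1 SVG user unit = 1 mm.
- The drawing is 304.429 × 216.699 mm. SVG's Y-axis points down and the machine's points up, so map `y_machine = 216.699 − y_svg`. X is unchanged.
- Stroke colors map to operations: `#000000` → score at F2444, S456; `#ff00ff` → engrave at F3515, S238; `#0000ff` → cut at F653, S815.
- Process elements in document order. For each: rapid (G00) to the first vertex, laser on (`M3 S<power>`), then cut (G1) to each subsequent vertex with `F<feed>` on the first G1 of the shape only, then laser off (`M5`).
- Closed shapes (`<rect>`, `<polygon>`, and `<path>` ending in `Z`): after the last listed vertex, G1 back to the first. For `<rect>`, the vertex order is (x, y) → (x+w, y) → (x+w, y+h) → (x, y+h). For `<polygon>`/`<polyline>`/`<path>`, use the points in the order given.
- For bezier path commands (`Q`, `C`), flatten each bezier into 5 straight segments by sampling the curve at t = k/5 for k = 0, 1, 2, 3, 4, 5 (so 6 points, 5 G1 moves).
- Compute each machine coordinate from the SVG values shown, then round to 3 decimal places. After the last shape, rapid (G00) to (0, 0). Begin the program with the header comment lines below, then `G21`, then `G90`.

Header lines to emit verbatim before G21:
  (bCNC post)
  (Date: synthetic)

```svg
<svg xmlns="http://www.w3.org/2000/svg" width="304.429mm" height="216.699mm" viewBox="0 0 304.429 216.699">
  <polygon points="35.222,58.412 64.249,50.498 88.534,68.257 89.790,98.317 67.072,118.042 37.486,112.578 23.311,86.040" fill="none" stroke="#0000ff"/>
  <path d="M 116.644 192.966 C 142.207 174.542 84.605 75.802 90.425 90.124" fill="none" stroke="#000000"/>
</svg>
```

Since the viewBox matches the mm dimensions, user units are millimetres directly. The only transform is the Y-flip y_m = 216.699 − y_svg.

Shape 1 is a regular polygon drawn with `<polygon>`. Its stroke #0000ff means cut at S815, F653. After flipping Y the toolpath is (35.222,158.287) → (64.249,166.201) → (88.534,148.442) → (89.790,118.382) → (67.072,98.657) → (37.486,104.121) → (23.311,130.659) → (35.222,158.287), returning to the start.

Shape 2 is a cubic bezier drawn with `<path>`. Its stroke #000000 means score at S456, F2444. After flipping Y the toolpath is (116.644,23.733) → (123.175,42.878) → (116.782,72.017) → (104.502,101.868) → (93.371,123.148) → (90.425,126.575).

(bCNC post)
(Date: synthetic)
G21
G90
G00 X35.222 Y158.287
M3 S815
G1 X64.249 Y166.201 F653
G1 X88.534 Y148.442
G1 X89.790 Y118.382
G1 X67.072 Y98.657
G1 X37.486 Y104.121
G1 X23.311 Y130.659
G1 X35.222 Y158.287
M5
G00 X116.644 Y23.733
M3 S456
G1 X123.175 Y42.878 F2444
G1 X116.782 Y72.017
G1 X104.502 Y101.868
G1 X93.371 Y123.148
G1 X90.425 Y126.575
M5
G00 X0.000 Y0.000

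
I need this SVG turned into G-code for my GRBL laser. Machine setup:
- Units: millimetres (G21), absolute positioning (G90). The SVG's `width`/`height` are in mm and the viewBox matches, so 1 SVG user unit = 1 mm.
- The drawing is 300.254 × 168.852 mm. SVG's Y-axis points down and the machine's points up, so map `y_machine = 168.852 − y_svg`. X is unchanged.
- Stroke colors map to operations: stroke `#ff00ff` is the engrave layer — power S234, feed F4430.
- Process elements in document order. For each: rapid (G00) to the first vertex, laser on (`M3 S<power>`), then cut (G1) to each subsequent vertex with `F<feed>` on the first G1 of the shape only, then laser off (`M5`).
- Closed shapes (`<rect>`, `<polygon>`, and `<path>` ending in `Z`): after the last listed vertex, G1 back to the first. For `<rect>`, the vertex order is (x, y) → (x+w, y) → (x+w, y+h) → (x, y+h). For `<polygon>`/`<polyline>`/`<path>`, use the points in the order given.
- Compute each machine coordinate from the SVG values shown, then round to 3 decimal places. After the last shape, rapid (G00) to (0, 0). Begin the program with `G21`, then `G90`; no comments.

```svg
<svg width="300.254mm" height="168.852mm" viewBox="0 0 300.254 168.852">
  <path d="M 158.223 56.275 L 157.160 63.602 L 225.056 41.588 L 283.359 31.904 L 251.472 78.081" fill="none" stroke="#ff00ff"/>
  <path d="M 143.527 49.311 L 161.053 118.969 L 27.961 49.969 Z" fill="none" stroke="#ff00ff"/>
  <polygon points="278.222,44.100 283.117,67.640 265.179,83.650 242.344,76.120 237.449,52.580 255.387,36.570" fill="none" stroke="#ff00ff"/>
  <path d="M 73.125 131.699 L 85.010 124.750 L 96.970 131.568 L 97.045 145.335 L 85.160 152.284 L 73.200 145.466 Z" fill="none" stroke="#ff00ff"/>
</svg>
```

1 u = 1 mm; y_m = 168.852 − y.

[1] `<path>` open polyline, #ff00ff→engrave S234 F4430: (158.223,112.577) → (157.160,105.250) → (225.056,127.264) → (283.359,136.948) → (251.472,90.771)

[2] `<path>` closed polygon, #ff00ff→engrave S234 F4430: (143.527,119.541) → (161.053,49.883) → (27.961,118.883) → (143.527,119.541) (closed)

[3] `<polygon>` regular polygon, #ff00ff→engrave S234 F4430: (278.222,124.752) → (283.117,101.212) → (265.179,85.202) → (242.344,92.732) → (237.449,116.272) → (255.387,132.282) → (278.222,124.752) (closed)

[4] `<path>` regular polygon, #ff00ff→engrave S234 F4430: (73.125,37.153) → (85.010,44.102) → (96.970,37.284) → (97.045,23.517) → (85.160,16.568) → (73.200,23.386) → (73.125,37.153) (closed)

G21
G90
G00 X158.223 Y112.577
M3 S234
G1 X157.160 Y105.250 F4430
G1 X225.056 Y127.264
G1 X283.359 Y136.948
G1 X251.472 Y90.771
M5
G00 X143.527 Y119.541
M3 S234
G1 X161.053 Y49.883 F4430
G1 X27.961 Y118.883
G1 X143.527 Y119.541
M5
G00 X278.222 Y124.752
M3 S234
G1 X283.117 Y101.212 F4430
G1 X265.179 Y85.202
G1 X242.344 Y92.732
G1 X237.449 Y116.272
G1 X255.387 Y132.282
G1 X278.222 Y124.752
M5
G00 X73.125 Y37.153
M3 S234
G1 X85.010 Y44.102 F4430
G1 X96.970 Y37.284
G1 X97.045 Y23.517
G1 X85.160 Y16.568
G1 X73.200 Y23.386
G1 X73.125 Y37.153
M5
G00 X0.000 Y0.000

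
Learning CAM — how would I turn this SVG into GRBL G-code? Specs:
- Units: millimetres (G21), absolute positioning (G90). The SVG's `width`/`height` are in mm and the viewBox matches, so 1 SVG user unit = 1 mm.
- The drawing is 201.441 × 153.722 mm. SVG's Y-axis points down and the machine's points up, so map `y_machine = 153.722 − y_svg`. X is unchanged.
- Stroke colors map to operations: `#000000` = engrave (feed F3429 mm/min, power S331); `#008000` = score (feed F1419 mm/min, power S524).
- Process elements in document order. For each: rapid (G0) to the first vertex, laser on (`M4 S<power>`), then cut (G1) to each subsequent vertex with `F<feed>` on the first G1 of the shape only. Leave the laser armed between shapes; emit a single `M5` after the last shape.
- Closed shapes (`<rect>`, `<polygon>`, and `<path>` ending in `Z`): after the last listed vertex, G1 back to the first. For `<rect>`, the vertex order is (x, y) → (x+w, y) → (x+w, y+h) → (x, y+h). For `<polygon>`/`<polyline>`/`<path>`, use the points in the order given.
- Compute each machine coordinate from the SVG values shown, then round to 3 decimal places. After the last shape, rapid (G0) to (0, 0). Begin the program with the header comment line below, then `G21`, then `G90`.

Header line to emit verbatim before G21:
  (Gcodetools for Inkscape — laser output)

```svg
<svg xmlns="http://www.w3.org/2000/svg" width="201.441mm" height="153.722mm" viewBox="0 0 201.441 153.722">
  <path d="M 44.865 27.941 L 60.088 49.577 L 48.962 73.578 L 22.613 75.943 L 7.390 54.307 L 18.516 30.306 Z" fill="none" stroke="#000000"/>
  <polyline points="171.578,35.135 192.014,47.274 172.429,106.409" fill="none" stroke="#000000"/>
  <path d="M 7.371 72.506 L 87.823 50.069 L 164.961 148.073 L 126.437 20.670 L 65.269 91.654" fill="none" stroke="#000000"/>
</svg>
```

Since the viewBox matches the mm dimensions, user units are millimetres directly. The only transform is the Y-flip y_m = 153.722 − y_svg.

Shape 1 is a regular polygon drawn with `<path>`. Its stroke #000000 means engrave at S331, F3429. After flipping Y the toolpath is (44.865,125.781) → (60.088,104.145) → (48.962,80.144) → (22.613,77.779) → (7.390,99.415) → (18.516,123.416) → (44.865,125.781), returning to the start.

Shape 2 is a open polyline drawn with `<polyline>`. Its stroke #000000 means engrave at S331, F3429. After flipping Y the toolpath is (171.578,118.587) → (192.014,106.448) → (172.429,47.313).

Shape 3 is a open polyline drawn with `<path>`. Its stroke #000000 means engrave at S331, F3429. After flipping Y the toolpath is (7.371,81.216) → (87.823,103.653) → (164.961,5.649) → (126.437,133.052) → (65.269,62.068).

(Gcodetools for Inkscape — laser output)
G21
G90
G0 X44.865 Y125.781
M4 S331
G1 X60.088 Y104.145 F3429
G1 X48.962 Y80.144
G1 X22.613 Y77.779
G1 X7.390 Y99.415
G1 X18.516 Y123.416
G1 X44.865 Y125.781
G0 X171.578 Y118.587
M4 S331
G1 X192.014 Y106.448 F3429
G1 X172.429 Y47.313
G0 X7.371 Y81.216
M4 S331
G1 X87.823 Y103.653 F3429
G1 X164.961 Y5.649
G1 X126.437 Y133.052
G1 X65.269 Y62.068
M5
G0 X0.000 Y0.000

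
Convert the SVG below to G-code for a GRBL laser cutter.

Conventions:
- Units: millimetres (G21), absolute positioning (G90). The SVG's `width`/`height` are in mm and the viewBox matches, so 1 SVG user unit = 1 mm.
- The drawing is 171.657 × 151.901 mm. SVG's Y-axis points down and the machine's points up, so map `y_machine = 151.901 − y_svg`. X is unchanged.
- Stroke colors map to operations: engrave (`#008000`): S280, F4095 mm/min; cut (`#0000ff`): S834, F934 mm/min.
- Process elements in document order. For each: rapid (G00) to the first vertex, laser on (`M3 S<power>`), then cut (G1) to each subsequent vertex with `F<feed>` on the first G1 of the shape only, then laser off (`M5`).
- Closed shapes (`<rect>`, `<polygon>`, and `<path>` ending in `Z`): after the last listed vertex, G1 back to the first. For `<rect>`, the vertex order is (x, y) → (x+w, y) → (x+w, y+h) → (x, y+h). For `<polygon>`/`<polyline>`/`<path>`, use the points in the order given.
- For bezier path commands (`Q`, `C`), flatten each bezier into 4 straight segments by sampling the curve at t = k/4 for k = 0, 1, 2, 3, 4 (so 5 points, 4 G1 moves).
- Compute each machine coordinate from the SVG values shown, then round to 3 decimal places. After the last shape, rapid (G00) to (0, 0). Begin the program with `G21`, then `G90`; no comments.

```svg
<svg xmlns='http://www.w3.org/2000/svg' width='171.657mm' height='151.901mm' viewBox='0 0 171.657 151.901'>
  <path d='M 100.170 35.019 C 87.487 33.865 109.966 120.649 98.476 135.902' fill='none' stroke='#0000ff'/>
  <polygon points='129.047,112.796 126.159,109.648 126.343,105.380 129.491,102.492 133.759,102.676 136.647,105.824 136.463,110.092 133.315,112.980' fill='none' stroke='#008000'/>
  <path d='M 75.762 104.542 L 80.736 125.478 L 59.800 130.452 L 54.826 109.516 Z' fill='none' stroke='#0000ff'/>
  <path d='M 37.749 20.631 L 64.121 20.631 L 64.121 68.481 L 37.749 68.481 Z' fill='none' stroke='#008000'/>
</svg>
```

1 u = 1 mm; y_m = 151.901 − y.

[1] `<path>` cubic bezier, #0000ff→cut S834 F934: (100.170,116.882) → (96.170,103.751) → (98.876,72.593) → (101.804,38.359) → (98.476,15.999)

[2] `<polygon>` regular polygon, #008000→engrave S280 F4095: (129.047,39.105) → (126.159,42.253) → (126.343,46.521) → (129.491,49.409) → (133.759,49.225) → (136.647,46.077) → (136.463,41.809) → (133.315,38.921) → (129.047,39.105) (closed)

[3] `<path>` regular polygon, #0000ff→cut S834 F934: (75.762,47.359) → (80.736,26.423) → (59.800,21.449) → (54.826,42.385) → (75.762,47.359) (closed)

[4] `<path>` rectangle, #008000→engrave S280 F4095: (37.749,131.270) → (64.121,131.270) → (64.121,83.420) → (37.749,83.420) → (37.749,131.270) (closed)

G21
G90
G00 X100.170 Y116.882
M3 S834
G1 X96.170 Y103.751 F934
G1 X98.876 Y72.593
G1 X101.804 Y38.359
G1 X98.476 Y15.999
M5
G00 X129.047 Y39.105
M3 S280
G1 X126.159 Y42.253 F4095
G1 X126.343 Y46.521
G1 X129.491 Y49.409
G1 X133.759 Y49.225
G1 X136.647 Y46.077
G1 X136.463 Y41.809
G1 X133.315 Y38.921
G1 X129.047 Y39.105
M5
G00 X75.762 Y47.359
M3 S834
G1 X80.736 Y26.423 F934
G1 X59.800 Y21.449
G1 X54.826 Y42.385
G1 X75.762 Y47.359
M5
G00 X37.749 Y131.270
M3 S280
G1 X64.121 Y131.270 F4095
G1 X64.121 Y83.420
G1 X37.749 Y83.420
G1 X37.749 Y131.270
M5
G00 X0.000 Y0.000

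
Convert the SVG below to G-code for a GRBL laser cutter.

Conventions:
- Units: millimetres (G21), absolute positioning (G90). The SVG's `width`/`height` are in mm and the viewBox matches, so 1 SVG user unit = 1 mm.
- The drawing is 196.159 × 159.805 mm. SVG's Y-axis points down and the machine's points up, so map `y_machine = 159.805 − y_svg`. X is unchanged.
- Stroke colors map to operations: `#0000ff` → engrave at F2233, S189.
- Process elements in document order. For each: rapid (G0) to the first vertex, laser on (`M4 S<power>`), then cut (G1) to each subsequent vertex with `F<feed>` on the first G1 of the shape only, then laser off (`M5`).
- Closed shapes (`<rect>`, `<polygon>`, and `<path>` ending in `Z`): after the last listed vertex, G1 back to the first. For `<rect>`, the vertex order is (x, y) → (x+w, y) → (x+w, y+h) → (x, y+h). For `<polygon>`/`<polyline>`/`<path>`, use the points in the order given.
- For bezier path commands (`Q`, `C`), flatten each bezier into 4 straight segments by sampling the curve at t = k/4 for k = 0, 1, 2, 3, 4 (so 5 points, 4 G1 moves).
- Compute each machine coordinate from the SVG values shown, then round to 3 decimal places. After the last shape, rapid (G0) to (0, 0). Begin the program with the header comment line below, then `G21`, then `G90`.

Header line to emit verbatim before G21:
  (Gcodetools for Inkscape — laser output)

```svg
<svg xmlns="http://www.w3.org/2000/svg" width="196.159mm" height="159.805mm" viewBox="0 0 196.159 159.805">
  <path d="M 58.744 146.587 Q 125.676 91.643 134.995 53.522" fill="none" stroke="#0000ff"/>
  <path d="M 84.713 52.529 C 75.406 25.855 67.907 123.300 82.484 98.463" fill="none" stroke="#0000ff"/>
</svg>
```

1 u = 1 mm; y_m = 159.805 − y.

[1] `<path>` quadratic bezier, #0000ff→engrave S189 F2233: (58.744,13.218) → (88.609,39.639) → (111.273,63.956) → (126.735,86.171) → (134.995,106.283)

[2] `<path>` cubic bezier, #0000ff→engrave S189 F2233: (84.713,107.276) → (78.388,107.859) → (74.642,84.998) → (75.374,61.792) → (82.484,61.342)

(Gcodetools for Inkscape — laser output)
G21
G90
G0 X58.744 Y13.218
M4 S189
G1 X88.609 Y39.639 F2233
G1 X111.273 Y63.956
G1 X126.735 Y86.171
G1 X134.995 Y106.283
M5
G0 X84.713 Y107.276
M4 S189
G1 X78.388 Y107.859 F2233
G1 X74.642 Y84.998
G1 X75.374 Y61.792
G1 X82.484 Y61.342
M5
G0 X0.000 Y0.000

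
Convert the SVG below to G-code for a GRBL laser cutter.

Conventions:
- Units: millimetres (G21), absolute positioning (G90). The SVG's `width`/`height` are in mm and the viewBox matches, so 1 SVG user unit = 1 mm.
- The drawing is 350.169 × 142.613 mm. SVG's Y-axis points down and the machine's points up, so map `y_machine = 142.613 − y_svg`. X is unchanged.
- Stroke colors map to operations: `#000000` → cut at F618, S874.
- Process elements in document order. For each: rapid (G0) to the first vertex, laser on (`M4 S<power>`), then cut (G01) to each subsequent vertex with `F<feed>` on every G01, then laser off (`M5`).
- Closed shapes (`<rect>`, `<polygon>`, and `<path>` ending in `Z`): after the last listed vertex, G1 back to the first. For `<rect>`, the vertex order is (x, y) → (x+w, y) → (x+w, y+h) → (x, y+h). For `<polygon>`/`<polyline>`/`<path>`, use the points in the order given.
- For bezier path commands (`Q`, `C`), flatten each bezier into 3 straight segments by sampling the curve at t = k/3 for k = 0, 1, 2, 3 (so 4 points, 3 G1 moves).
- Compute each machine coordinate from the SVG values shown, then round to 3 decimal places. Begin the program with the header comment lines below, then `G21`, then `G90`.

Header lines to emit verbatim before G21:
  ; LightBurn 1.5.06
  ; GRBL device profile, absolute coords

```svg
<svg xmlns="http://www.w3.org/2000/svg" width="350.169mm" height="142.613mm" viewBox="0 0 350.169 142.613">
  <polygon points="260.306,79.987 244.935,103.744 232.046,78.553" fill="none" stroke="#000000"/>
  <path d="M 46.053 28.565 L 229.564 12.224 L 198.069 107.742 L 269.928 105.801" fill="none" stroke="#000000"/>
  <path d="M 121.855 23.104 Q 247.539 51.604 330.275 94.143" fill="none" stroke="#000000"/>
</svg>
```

; LightBurn 1.5.06
; GRBL device profile, absolute coords
G21
G90
G0 X260.306 Y62.626
M4 S874
G01 X244.935 Y38.869 F618
G01 X232.046 Y64.060 F618
G01 X260.306 Y62.626 F618
M5
G0 X46.053 Y114.048
M4 S874
G01 X229.564 Y130.389 F618
G01 X198.069 Y34.871 F618
G01 X269.928 Y36.812 F618
M5
G0 X121.855 Y119.509
M4 S874
G01 X200.872 Y98.949 F618
G01 X270.346 Y75.269 F618
G01 X330.275 Y48.470 F618
M5

Since the viewBox matches the mm dimensions, user units are millimetres directly. The only transform is the Y-flip y_m = 142.613 − y_svg.

Shape 1 is a regular polygon drawn with `<polygon>`. Its stroke #000000 means cut at S874, F618. After flipping Y the toolpath is (260.306,62.626) → (244.935,38.869) → (232.046,64.060) → (260.306,62.626), returning to the start.

Shape 2 is a open polyline drawn with `<path>`. Its stroke #000000 means cut at S874, F618. After flipping Y the toolpath is (46.053,114.048) → (229.564,130.389) → (198.069,34.871) → (269.928,36.812).

Shape 3 is a quadratic bezier drawn with `<path>`. Its stroke #000000 means cut at S874, F618. After flipping Y the toolpath is (121.855,119.509) → (200.872,98.949) → (270.346,75.269) → (330.275,48.470).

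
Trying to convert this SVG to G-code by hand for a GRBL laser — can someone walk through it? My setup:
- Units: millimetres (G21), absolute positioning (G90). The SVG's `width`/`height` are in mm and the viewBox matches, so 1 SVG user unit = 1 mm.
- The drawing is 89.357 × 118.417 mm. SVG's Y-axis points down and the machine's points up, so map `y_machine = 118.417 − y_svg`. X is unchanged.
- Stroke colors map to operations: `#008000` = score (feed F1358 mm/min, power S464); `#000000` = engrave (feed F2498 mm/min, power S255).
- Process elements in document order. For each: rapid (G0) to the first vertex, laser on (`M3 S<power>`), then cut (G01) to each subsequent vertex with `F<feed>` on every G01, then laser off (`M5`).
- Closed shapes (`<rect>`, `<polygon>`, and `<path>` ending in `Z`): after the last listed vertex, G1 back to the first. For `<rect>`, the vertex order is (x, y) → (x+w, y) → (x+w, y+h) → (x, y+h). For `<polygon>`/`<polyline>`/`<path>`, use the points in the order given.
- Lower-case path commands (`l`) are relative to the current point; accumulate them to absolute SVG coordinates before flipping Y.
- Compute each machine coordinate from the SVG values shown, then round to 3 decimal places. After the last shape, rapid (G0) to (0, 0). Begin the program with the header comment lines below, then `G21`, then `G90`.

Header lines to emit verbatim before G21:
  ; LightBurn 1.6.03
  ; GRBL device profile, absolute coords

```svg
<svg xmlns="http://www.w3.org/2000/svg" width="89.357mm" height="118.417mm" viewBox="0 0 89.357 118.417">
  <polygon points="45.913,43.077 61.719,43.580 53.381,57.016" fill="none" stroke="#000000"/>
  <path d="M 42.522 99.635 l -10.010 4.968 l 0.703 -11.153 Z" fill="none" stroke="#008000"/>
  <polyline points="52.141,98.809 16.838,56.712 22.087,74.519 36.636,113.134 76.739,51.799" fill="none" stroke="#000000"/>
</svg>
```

1 u = 1 mm; y_m = 118.417 − y.

[1] `<polygon>` regular polygon, #000000→engrave S255 F2498: (45.913,75.340) → (61.719,74.837) → (53.381,61.401) → (45.913,75.340) (closed)

[2] `<path>` regular polygon, #008000→score S464 F1358: (42.522,18.782) → (32.512,13.814) → (33.215,24.967) → (42.522,18.782) (closed)

[3] `<polyline>` open polyline, #000000→engrave S255 F2498: (52.141,19.608) → (16.838,61.705) → (22.087,43.898) → (36.636,5.283) → (76.739,66.618)

; LightBurn 1.6.03
; GRBL device profile, absolute coords
G21
G90
G0 X45.913 Y75.340
M3 S255
G01 X61.719 Y74.837 F2498
G01 X53.381 Y61.401 F2498
G01 X45.913 Y75.340 F2498
M5
G0 X42.522 Y18.782
M3 S464
G01 X32.512 Y13.814 F1358
G01 X33.215 Y24.967 F1358
G01 X42.522 Y18.782 F1358
M5
G0 X52.141 Y19.608
M3 S255
G01 X16.838 Y61.705 F2498
G01 X22.087 Y43.898 F2498
G01 X36.636 Y5.283 F2498
G01 X76.739 Y66.618 F2498
M5
G0 X0.000 Y0.000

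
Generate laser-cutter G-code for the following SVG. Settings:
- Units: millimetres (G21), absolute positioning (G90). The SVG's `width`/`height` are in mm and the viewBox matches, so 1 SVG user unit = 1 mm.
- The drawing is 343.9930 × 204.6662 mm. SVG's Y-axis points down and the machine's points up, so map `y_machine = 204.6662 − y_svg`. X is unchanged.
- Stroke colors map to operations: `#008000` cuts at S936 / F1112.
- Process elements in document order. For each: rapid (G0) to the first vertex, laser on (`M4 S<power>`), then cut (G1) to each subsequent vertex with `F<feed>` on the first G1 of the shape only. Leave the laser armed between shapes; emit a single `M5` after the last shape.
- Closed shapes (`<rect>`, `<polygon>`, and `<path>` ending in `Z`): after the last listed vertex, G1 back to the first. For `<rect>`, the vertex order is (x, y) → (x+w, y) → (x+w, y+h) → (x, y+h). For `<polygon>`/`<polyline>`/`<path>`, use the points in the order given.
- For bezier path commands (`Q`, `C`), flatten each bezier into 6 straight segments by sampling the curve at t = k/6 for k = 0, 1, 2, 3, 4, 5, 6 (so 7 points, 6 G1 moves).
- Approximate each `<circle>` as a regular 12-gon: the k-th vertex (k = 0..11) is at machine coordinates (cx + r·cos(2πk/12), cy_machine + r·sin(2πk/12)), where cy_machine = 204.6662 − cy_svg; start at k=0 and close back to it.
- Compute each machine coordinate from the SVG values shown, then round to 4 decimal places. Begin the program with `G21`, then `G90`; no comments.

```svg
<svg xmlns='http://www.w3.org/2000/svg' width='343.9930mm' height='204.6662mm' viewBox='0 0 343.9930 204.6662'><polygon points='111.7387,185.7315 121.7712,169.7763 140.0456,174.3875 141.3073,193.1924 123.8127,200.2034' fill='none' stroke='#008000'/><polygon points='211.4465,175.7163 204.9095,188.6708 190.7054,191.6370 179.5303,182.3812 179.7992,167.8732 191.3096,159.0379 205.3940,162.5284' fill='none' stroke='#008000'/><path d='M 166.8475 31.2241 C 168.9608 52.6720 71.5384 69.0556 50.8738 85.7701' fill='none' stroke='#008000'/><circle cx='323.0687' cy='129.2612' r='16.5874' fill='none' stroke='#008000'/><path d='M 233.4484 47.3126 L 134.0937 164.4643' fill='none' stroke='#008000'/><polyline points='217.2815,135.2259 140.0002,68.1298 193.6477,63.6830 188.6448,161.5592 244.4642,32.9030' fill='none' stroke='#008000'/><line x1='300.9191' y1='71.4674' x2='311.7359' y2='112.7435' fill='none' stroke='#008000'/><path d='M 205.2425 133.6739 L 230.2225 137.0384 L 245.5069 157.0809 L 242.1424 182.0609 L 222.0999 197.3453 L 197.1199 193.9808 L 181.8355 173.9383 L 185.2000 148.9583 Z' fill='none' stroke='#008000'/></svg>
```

1 u = 1 mm; y_m = 204.6662 − y.

[1] `<polygon>` regular polygon, #008000→cut S936 F1112: (111.7387,18.9347) → (121.7712,34.8899) → (140.0456,30.2787) → (141.3073,11.4738) → (123.8127,4.4628) → (111.7387,18.9347) (closed)

[2] `<polygon>` regular polygon, #008000→cut S936 F1112: (211.4465,28.9499) → (204.9095,15.9954) → (190.7054,13.0292) → (179.5303,22.2850) → (179.7992,36.7930) → (191.3096,45.6283) → (205.3940,42.1378) → (211.4465,28.9499) (closed)

[3] `<path>` cubic bezier, #008000→cut S936 F1112: (166.8475,173.4421) → (160.4257,163.1152) → (142.3116,153.4825) → (117.4024,144.3941) → (90.5949,135.7001) → (66.7864,127.2508) → (50.8738,118.8961)

[4] `<circle>` circle, #008000→cut S936 F1112: (339.6561,75.4050) → (337.4338,83.6987) → (331.3624,89.7701) → (323.0687,91.9924) → (314.7750,89.7701) → (308.7036,83.6987) → (306.4813,75.4050) → (308.7036,67.1113) → (314.7750,61.0399) → (323.0687,58.8176) → (331.3624,61.0399) → (337.4338,67.1113) → (339.6561,75.4050) (closed)

[5] `<path>` line segment, #008000→cut S936 F1112: (233.4484,157.3536) → (134.0937,40.2019)

[6] `<polyline>` open polyline, #008000→cut S936 F1112: (217.2815,69.4403) → (140.0002,136.5364) → (193.6477,140.9832) → (188.6448,43.1070) → (244.4642,171.7632)

[7] `<line>` line segment, #008000→cut S936 F1112: (300.9191,133.1988) → (311.7359,91.9227)

[8] `<path>` regular polygon, #008000→cut S936 F1112: (205.2425,70.9923) → (230.2225,67.6278) → (245.5069,47.5853) → (242.1424,22.6053) → (222.0999,7.3209) → (197.1199,10.6854) → (181.8355,30.7279) → (185.2000,55.7079) → (205.2425,70.9923) (closed)

G21
G90
G0 X111.7387 Y18.9347
M4 S936
G1 X121.7712 Y34.8899 F1112
G1 X140.0456 Y30.2787
G1 X141.3073 Y11.4738
G1 X123.8127 Y4.4628
G1 X111.7387 Y18.9347
G0 X211.4465 Y28.9499
M4 S936
G1 X204.9095 Y15.9954 F1112
G1 X190.7054 Y13.0292
G1 X179.5303 Y22.2850
G1 X179.7992 Y36.7930
G1 X191.3096 Y45.6283
G1 X205.3940 Y42.1378
G1 X211.4465 Y28.9499
G0 X166.8475 Y173.4421
M4 S936
G1 X160.4257 Y163.1152 F1112
G1 X142.3116 Y153.4825
G1 X117.4024 Y144.3941
G1 X90.5949 Y135.7001
G1 X66.7864 Y127.2508
G1 X50.8738 Y118.8961
G0 X339.6561 Y75.4050
M4 S936
G1 X337.4338 Y83.6987 F1112
G1 X331.3624 Y89.7701
G1 X323.0687 Y91.9924
G1 X314.7750 Y89.7701
G1 X308.7036 Y83.6987
G1 X306.4813 Y75.4050
G1 X308.7036 Y67.1113
G1 X314.7750 Y61.0399
G1 X323.0687 Y58.8176
G1 X331.3624 Y61.0399
G1 X337.4338 Y67.1113
G1 X339.6561 Y75.4050
G0 X233.4484 Y157.3536
M4 S936
G1 X134.0937 Y40.2019 F1112
G0 X217.2815 Y69.4403
M4 S936
G1 X140.0002 Y136.5364 F1112
G1 X193.6477 Y140.9832
G1 X188.6448 Y43.1070
G1 X244.4642 Y171.7632
G0 X300.9191 Y133.1988
M4 S936
G1 X311.7359 Y91.9227 F1112
G0 X205.2425 Y70.9923
M4 S936
G1 X230.2225 Y67.6278 F1112
G1 X245.5069 Y47.5853
G1 X242.1424 Y22.6053
G1 X222.0999 Y7.3209
G1 X197.1199 Y10.6854
G1 X181.8355 Y30.7279
G1 X185.2000 Y55.7079
G1 X205.2425 Y70.9923
M5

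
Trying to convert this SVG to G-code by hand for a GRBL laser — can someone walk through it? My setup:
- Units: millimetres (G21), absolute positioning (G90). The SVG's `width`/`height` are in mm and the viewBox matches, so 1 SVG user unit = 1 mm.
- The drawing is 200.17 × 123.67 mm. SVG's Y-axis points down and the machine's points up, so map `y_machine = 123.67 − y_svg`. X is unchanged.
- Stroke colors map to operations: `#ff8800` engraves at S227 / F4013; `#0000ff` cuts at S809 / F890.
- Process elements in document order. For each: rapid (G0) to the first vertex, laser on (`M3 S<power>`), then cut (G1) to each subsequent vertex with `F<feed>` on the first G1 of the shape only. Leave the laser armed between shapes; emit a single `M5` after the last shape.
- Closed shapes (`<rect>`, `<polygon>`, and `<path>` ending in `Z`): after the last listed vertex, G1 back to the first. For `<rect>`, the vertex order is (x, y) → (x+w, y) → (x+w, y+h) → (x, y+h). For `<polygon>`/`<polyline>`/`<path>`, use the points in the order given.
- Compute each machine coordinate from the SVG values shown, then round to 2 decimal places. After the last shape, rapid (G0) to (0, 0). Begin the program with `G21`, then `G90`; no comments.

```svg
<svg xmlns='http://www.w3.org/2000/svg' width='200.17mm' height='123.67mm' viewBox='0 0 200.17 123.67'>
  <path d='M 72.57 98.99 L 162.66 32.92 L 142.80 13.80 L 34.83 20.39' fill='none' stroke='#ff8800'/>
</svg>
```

Since the viewBox matches the mm dimensions, user units are millimetres directly. The only transform is the Y-flip y_m = 123.67 − y_svg.

Shape 1 is a open polyline drawn with `<path>`. Its stroke #ff8800 means engrave at S227, F4013. After flipping Y the toolpath is (72.57,24.68) → (162.66,90.75) → (142.80,109.87) → (34.83,103.28).

G21
G90
G0 X72.57 Y24.68
M3 S227
G1 X162.66 Y90.75 F4013
G1 X142.80 Y109.87
G1 X34.83 Y103.28
M5
G0 X0.00 Y0.00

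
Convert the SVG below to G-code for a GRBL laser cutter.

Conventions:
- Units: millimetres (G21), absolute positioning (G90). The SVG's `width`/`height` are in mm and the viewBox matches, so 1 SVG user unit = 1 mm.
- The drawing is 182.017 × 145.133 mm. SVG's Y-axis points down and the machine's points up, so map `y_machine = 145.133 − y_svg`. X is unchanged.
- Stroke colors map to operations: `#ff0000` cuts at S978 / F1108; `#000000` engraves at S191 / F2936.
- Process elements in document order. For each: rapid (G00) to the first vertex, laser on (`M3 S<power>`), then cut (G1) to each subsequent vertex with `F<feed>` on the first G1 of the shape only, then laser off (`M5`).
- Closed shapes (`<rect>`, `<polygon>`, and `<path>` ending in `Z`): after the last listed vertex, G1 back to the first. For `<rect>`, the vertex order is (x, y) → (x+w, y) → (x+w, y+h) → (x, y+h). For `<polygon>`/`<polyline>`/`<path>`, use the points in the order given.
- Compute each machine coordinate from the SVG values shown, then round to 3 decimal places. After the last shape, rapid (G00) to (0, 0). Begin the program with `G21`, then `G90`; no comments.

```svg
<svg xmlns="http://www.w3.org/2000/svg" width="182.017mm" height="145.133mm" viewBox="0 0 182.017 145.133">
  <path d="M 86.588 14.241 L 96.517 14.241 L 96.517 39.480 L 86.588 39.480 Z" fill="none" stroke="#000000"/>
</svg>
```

G21
G90
G00 X86.588 Y130.892
M3 S191
G1 X96.517 Y130.892 F2936
G1 X96.517 Y105.653
G1 X86.588 Y105.653
G1 X86.588 Y130.892
M5
G00 X0.000 Y0.000

1 u = 1 mm; y_m = 145.133 − y.

[1] `<path>` rectangle, #000000→engrave S191 F2936: (86.588,130.892) → (96.517,130.892) → (96.517,105.653) → (86.588,105.653) → (86.588,130.892) (closed)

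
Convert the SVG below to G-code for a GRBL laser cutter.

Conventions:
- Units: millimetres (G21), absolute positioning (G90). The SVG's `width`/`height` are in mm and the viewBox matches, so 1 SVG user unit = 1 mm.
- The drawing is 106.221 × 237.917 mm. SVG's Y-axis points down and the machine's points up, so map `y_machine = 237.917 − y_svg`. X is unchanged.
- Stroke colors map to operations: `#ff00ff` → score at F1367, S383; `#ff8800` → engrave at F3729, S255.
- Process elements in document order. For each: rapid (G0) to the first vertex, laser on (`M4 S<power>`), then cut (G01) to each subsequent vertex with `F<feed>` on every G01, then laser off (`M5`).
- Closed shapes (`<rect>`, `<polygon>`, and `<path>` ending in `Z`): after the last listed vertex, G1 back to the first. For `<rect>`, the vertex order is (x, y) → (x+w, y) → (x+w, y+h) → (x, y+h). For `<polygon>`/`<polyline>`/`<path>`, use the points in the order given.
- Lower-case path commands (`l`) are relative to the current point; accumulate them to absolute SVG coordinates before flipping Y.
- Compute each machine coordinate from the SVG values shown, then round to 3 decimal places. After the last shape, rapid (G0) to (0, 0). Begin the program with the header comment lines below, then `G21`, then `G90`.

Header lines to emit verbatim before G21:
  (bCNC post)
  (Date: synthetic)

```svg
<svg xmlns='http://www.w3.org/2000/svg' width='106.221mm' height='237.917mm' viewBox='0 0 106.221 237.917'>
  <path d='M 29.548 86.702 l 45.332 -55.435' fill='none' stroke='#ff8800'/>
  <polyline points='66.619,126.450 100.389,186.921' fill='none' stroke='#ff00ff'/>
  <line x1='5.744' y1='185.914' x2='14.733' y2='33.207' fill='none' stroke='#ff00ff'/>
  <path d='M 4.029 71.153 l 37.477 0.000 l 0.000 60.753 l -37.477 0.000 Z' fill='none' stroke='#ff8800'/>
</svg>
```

Since the viewBox matches the mm dimensions, user units are millimetres directly. The only transform is the Y-flip y_m = 237.917 − y_svg.

Shape 1 is a line segment drawn with `<path>`. Its stroke #ff8800 means engrave at S255, F3729. After flipping Y the toolpath is (29.548,151.215) → (74.880,206.650).

Shape 2 is a line segment drawn with `<polyline>`. Its stroke #ff00ff means score at S383, F1367. After flipping Y the toolpath is (66.619,111.467) → (100.389,50.996).

Shape 3 is a line segment drawn with `<line>`. Its stroke #ff00ff means score at S383, F1367. After flipping Y the toolpath is (5.744,52.003) → (14.733,204.710).

Shape 4 is a rectangle drawn with `<path>`. Its stroke #ff8800 means engrave at S255, F3729. After flipping Y the toolpath is (4.029,166.764) → (41.506,166.764) → (41.506,106.011) → (4.029,106.011) → (4.029,166.764), returning to the start.

(bCNC post)
(Date: synthetic)
G21
G90
G0 X29.548 Y151.215
M4 S255
G01 X74.880 Y206.650 F3729
M5
G0 X66.619 Y111.467
M4 S383
G01 X100.389 Y50.996 F1367
M5
G0 X5.744 Y52.003
M4 S383
G01 X14.733 Y204.710 F1367
M5
G0 X4.029 Y166.764
M4 S255
G01 X41.506 Y166.764 F3729
G01 X41.506 Y106.011 F3729
G01 X4.029 Y106.011 F3729
G01 X4.029 Y166.764 F3729
M5
G0 X0.000 Y0.000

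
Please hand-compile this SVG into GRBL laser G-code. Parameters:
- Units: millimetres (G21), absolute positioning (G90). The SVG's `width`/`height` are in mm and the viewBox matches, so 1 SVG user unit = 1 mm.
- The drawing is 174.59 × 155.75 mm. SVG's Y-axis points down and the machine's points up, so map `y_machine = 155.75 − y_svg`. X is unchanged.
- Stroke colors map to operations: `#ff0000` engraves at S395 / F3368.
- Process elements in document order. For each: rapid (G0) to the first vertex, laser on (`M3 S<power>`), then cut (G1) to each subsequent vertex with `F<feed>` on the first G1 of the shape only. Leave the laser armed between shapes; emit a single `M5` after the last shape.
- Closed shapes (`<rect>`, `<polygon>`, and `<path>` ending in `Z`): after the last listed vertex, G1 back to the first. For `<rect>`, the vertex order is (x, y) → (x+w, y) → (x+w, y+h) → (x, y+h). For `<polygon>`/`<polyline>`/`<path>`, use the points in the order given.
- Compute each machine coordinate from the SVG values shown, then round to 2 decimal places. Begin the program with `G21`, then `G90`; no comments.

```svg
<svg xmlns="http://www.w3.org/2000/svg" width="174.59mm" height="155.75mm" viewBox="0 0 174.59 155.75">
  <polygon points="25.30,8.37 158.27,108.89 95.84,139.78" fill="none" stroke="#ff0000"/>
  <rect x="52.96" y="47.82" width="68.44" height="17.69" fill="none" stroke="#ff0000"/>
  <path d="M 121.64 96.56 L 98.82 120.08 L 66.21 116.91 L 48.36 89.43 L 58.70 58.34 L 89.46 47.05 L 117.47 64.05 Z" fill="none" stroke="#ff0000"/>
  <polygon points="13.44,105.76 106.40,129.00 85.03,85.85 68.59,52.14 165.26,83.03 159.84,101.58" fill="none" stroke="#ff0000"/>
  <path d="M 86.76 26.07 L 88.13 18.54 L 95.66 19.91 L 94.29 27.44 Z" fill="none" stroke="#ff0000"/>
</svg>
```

viewBox `0 0 174.59 155.75` with mm width/height → 1 unit = 1 mm. Flip: y_m = 155.75 − y_svg.

**Shape 1** — `<polygon>` closed polygon, stroke `#ff0000` → engrave (S395, F3368). Machine vertices: (25.30,147.38) → (158.27,46.86) → (95.84,15.97) → (25.30,147.38). Closed: final G1 returns to the first vertex.

**Shape 2** — `<rect>` rectangle, stroke `#ff0000` → engrave (S395, F3368). Machine vertices: (52.96,107.93) → (121.40,107.93) → (121.40,90.24) → (52.96,90.24) → (52.96,107.93). Closed: final G1 returns to the first vertex.

**Shape 3** — `<path>` regular polygon, stroke `#ff0000` → engrave (S395, F3368). Machine vertices: (121.64,59.19) → (98.82,35.67) → (66.21,38.84) → (48.36,66.32) → (58.70,97.41) → (89.46,108.70) → (117.47,91.70) → (121.64,59.19). Closed: final G1 returns to the first vertex.

**Shape 4** — `<polygon>` closed polygon, stroke `#ff0000` → engrave (S395, F3368). Machine vertices: (13.44,49.99) → (106.40,26.75) → (85.03,69.90) → (68.59,103.61) → (165.26,72.72) → (159.84,54.17) → (13.44,49.99). Closed: final G1 returns to the first vertex.

**Shape 5** — `<path>` regular polygon, stroke `#ff0000` → engrave (S395, F3368). Machine vertices: (86.76,129.68) → (88.13,137.21) → (95.66,135.84) → (94.29,128.31) → (86.76,129.68). Closed: final G1 returns to the first vertex.

G21
G90
G0 X25.30 Y147.38
M3 S395
G1 X158.27 Y46.86 F3368
G1 X95.84 Y15.97
G1 X25.30 Y147.38
G0 X52.96 Y107.93
M3 S395
G1 X121.40 Y107.93 F3368
G1 X121.40 Y90.24
G1 X52.96 Y90.24
G1 X52.96 Y107.93
G0 X121.64 Y59.19
M3 S395
G1 X98.82 Y35.67 F3368
G1 X66.21 Y38.84
G1 X48.36 Y66.32
G1 X58.70 Y97.41
G1 X89.46 Y108.70
G1 X117.47 Y91.70
G1 X121.64 Y59.19
G0 X13.44 Y49.99
M3 S395
G1 X106.40 Y26.75 F3368
G1 X85.03 Y69.90
G1 X68.59 Y103.61
G1 X165.26 Y72.72
G1 X159.84 Y54.17
G1 X13.44 Y49.99
G0 X86.76 Y129.68
M3 S395
G1 X88.13 Y137.21 F3368
G1 X95.66 Y135.84
G1 X94.29 Y128.31
G1 X86.76 Y129.68
M5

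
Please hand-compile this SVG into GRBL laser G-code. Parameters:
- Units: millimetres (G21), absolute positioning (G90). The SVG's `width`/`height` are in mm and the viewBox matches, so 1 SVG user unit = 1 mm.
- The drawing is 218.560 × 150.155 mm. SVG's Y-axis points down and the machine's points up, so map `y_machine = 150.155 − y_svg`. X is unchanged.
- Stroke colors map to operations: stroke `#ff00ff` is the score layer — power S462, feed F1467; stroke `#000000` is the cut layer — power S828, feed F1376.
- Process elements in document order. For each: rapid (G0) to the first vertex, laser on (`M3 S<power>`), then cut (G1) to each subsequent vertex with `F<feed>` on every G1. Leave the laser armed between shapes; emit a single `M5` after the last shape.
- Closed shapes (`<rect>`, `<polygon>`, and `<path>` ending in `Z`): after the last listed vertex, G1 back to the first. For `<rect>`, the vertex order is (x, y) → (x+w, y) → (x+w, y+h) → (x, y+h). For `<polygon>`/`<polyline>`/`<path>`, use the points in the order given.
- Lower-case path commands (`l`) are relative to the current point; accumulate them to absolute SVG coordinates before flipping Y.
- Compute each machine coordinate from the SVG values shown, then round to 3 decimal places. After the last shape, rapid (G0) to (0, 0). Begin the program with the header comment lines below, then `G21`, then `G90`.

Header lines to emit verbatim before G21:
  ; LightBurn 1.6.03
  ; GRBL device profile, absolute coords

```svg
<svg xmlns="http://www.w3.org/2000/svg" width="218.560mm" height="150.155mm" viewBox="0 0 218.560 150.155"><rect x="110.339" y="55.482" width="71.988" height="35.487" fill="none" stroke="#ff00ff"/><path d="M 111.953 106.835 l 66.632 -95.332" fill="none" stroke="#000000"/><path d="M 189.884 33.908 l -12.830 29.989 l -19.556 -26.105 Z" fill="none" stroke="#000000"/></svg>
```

; LightBurn 1.6.03
; GRBL device profile, absolute coords
G21
G90
G0 X110.339 Y94.673
M3 S462
G1 X182.327 Y94.673 F1467
G1 X182.327 Y59.186 F1467
G1 X110.339 Y59.186 F1467
G1 X110.339 Y94.673 F1467
G0 X111.953 Y43.320
M3 S828
G1 X178.585 Y138.652 F1376
G0 X189.884 Y116.247
M3 S828
G1 X177.054 Y86.258 F1376
G1 X157.498 Y112.363 F1376
G1 X189.884 Y116.247 F1376
M5
G0 X0.000 Y0.000

Since the viewBox matches the mm dimensions, user units are millimetres directly. The only transform is the Y-flip y_m = 150.155 − y_svg.

Shape 1 is a rectangle drawn with `<rect>`. Its stroke #ff00ff means score at S462, F1467. After flipping Y the toolpath is (110.339,94.673) → (182.327,94.673) → (182.327,59.186) → (110.339,59.186) → (110.339,94.673), returning to the start.

Shape 2 is a line segment drawn with `<path>`. Its stroke #000000 means cut at S828, F1376. After flipping Y the toolpath is (111.953,43.320) → (178.585,138.652).

Shape 3 is a regular polygon drawn with `<path>`. Its stroke #000000 means cut at S828, F1376. After flipping Y the toolpath is (189.884,116.247) → (177.054,86.258) → (157.498,112.363) → (189.884,116.247), returning to the start.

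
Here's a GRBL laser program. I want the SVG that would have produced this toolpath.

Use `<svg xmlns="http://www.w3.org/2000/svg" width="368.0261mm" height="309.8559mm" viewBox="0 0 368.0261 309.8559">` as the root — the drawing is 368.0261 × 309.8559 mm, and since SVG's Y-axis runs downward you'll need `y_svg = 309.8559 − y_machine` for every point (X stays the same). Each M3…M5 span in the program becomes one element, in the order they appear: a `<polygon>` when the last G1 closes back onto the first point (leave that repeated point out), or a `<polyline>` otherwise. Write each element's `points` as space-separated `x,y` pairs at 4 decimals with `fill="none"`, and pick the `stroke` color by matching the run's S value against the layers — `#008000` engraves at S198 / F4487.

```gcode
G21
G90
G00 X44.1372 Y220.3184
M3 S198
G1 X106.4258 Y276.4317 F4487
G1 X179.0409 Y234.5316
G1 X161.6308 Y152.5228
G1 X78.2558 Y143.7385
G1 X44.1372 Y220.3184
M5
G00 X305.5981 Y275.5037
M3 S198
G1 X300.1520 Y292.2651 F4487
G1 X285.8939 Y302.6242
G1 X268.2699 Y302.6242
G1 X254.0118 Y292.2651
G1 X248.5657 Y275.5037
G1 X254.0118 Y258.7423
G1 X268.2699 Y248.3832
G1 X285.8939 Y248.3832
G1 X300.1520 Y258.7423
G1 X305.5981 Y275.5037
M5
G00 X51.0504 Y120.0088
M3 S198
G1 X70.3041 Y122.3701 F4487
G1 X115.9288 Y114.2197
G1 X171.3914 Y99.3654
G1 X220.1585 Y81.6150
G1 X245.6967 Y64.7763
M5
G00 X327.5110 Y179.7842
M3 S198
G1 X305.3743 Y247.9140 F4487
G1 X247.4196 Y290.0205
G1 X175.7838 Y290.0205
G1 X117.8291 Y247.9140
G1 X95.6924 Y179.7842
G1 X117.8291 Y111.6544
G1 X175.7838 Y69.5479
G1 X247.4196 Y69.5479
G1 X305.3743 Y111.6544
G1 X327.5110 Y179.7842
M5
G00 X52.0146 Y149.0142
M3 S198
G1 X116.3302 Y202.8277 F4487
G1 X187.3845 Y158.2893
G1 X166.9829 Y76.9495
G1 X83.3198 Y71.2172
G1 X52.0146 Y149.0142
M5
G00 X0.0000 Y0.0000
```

<svg xmlns="http://www.w3.org/2000/svg" width="368.0261mm" height="309.8559mm" viewBox="0 0 368.0261 309.8559">
  <polygon points="44.1372,89.5375 106.4258,33.4242 179.0409,75.3243 161.6308,157.3331 78.2558,166.1174" fill="none" stroke="#008000"/>
  <polygon points="305.5981,34.3522 300.1520,17.5908 285.8939,7.2317 268.2699,7.2317 254.0118,17.5908 248.5657,34.3522 254.0118,51.1136 268.2699,61.4727 285.8939,61.4727 300.1520,51.1136" fill="none" stroke="#008000"/>
  <polyline points="51.0504,189.8471 70.3041,187.4858 115.9288,195.6362 171.3914,210.4905 220.1585,228.2409 245.6967,245.0796" fill="none" stroke="#008000"/>
  <polygon points="327.5110,130.0717 305.3743,61.9419 247.4196,19.8354 175.7838,19.8354 117.8291,61.9419 95.6924,130.0717 117.8291,198.2015 175.7838,240.3080 247.4196,240.3080 305.3743,198.2015" fill="none" stroke="#008000"/>
  <polygon points="52.0146,160.8417 116.3302,107.0282 187.3845,151.5666 166.9829,232.9064 83.3198,238.6387" fill="none" stroke="#008000"/>
</svg>

y_svg = 309.8559 − y_m. Every run uses S198, so all elements get stroke `#008000` (engrave).

[1] closed run; points: 44.1372,89.5375 106.4258,33.4242 179.0409,75.3243 161.6308,157.3331 78.2558,166.1174

[2] closed run; points: 305.5981,34.3522 300.1520,17.5908 285.8939,7.2317 268.2699,7.2317 254.0118,17.5908 248.5657,34.3522 254.0118,51.1136 268.2699,61.4727 285.8939,61.4727 300.1520,51.1136

[3] open run; points: 51.0504,189.8471 70.3041,187.4858 115.9288,195.6362 171.3914,210.4905 220.1585,228.2409 245.6967,245.0796

[4] closed run; points: 327.5110,130.0717 305.3743,61.9419 247.4196,19.8354 175.7838,19.8354 117.8291,61.9419 95.6924,130.0717 117.8291,198.2015 175.7838,240.3080 247.4196,240.3080 305.3743,198.2015

[5] closed run; points: 52.0146,160.8417 116.3302,107.0282 187.3845,151.5666 166.9829,232.9064 83.3198,238.6387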